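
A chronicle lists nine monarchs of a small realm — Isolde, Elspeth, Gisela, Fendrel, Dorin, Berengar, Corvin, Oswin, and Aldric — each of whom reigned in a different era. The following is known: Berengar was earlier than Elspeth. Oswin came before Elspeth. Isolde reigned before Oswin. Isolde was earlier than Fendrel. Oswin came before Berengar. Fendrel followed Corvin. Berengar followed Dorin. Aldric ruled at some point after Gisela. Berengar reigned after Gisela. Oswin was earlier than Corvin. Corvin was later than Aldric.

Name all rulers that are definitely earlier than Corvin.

Directly stated before Corvin: Aldric and Oswin.
Gisela reaches Corvin via Gisela → Aldric → Corvin.
Isolde reaches Corvin via Isolde → Oswin → Corvin.
No chain forces Berengar (or any of the others) ahead of Corvin.

Aldric, Gisela, Isolde, Oswin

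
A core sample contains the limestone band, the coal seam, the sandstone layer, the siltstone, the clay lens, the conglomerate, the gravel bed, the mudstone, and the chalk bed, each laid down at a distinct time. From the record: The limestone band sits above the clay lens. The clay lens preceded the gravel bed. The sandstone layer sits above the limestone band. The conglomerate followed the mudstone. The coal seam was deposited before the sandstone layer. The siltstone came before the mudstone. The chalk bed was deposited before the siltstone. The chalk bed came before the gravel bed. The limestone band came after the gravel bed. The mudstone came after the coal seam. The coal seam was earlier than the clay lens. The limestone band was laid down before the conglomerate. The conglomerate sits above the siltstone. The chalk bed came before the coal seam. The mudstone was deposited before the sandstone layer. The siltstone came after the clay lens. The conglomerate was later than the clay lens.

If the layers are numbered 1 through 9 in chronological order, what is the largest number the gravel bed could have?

The gravel bed must come before the conglomerate, the limestone band, and the sandstone layer — 3 layers forced after it.
Everything else can be placed before the gravel bed in some valid order, so the gravel bed can sit as late as position 9 − 3 = 6.

6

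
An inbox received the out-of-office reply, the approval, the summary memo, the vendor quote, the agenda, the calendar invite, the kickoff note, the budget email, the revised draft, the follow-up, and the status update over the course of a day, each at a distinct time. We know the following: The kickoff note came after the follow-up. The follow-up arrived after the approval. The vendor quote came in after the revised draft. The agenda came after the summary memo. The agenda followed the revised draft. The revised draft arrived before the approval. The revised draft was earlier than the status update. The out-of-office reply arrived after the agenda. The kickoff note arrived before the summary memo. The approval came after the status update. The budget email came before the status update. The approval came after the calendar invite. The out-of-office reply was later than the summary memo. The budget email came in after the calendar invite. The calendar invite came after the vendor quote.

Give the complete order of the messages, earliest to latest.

the revised draft, the vendor quote, the calendar invite, the budget email, the status update, the approval, the follow-up, the kickoff note, the summary memo, the agenda, the out-of-office reply

The constraints fix every adjacent pair, so only one ordering works:
the revised draft → the vendor quote → the calendar invite → the budget email → the status update → the approval → the follow-up → the kickoff note → the summary memo → the agenda → the out-of-office reply.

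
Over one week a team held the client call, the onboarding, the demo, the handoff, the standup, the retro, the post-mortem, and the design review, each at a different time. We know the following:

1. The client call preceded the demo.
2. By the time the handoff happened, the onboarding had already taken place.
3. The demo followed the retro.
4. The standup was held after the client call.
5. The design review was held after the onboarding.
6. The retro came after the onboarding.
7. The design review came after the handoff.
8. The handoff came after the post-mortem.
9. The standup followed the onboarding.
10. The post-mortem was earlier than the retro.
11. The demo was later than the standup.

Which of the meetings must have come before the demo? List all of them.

Directly stated before the demo: the client call, the retro, and the standup.
The onboarding reaches the demo via the onboarding → the standup → the demo.
The post-mortem reaches the demo via the post-mortem → the retro → the demo.
No chain forces the design review (or any of the others) ahead of the demo.

the client call, the onboarding, the post-mortem, the retro, the standup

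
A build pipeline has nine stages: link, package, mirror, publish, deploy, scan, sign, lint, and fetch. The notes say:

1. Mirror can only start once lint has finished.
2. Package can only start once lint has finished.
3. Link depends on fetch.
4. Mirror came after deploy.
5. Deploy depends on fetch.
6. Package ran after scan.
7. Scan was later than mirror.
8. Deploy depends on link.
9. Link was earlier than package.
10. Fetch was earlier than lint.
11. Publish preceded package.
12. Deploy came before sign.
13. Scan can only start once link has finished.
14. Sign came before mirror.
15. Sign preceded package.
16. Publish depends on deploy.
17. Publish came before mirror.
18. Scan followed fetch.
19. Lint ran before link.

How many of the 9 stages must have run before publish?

4

Directly stated before publish: deploy.
Fetch reaches publish via fetch → deploy → publish.
Link reaches publish via link → deploy → publish.
Lint reaches publish via lint → link → deploy → publish.
That's deploy, fetch, link, and lint — 4 in all.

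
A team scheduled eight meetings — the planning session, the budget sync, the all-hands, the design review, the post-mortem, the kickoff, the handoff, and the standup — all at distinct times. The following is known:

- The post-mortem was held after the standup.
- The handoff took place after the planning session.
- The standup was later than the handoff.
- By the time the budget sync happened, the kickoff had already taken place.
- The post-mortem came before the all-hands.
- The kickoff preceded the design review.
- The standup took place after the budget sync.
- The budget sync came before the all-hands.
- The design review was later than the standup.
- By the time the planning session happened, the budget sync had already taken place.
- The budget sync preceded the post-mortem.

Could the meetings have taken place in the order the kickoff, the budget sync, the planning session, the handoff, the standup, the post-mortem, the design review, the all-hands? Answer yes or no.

Check each stated constraint against the proposed order — e.g. the kickoff is ahead of the design review; the budget sync is ahead of the all-hands. Every pair is in the required order; nothing is violated.

yes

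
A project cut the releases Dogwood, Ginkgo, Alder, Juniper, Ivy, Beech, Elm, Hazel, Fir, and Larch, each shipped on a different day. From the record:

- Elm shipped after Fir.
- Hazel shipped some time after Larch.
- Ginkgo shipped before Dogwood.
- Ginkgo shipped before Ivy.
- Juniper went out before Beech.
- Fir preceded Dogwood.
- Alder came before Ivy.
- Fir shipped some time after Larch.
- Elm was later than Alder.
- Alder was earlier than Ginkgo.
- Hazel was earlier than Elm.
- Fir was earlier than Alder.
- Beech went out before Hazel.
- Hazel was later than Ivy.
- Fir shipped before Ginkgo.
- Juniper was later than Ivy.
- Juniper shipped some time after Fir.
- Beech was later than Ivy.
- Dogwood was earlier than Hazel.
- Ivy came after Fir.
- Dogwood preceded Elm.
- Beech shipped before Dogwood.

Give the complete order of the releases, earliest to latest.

The constraints fix every adjacent pair, so only one ordering works:
Larch → Fir → Alder → Ginkgo → Ivy → Juniper → Beech → Dogwood → Hazel → Elm.

Larch, Fir, Alder, Ginkgo, Ivy, Juniper, Beech, Dogwood, Hazel, Elm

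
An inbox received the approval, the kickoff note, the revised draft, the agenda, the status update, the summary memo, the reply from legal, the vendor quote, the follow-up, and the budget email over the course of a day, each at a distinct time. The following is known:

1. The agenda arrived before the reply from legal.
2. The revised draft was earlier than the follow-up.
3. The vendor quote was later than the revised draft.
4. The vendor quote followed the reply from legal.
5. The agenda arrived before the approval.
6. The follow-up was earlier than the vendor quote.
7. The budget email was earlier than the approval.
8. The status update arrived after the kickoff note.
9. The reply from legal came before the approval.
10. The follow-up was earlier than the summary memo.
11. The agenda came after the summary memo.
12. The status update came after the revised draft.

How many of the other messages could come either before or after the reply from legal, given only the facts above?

3

Forced before the reply from legal: the agenda, the follow-up, the revised draft, and the summary memo; forced after the reply from legal: the approval and the vendor quote.
That leaves the budget email, the kickoff note, and the status update with no forced order relative to the reply from legal — 3.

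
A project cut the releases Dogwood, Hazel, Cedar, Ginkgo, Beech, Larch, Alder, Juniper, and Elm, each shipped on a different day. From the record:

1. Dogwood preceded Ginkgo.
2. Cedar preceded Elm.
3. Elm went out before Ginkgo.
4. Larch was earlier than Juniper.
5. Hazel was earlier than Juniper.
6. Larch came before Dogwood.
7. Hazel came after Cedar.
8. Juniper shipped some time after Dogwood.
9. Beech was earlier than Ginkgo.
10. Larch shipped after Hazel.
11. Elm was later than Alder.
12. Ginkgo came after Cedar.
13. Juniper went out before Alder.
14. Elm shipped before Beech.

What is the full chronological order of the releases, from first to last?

Cedar, Hazel, Larch, Dogwood, Juniper, Alder, Elm, Beech, Ginkgo

The constraints fix every adjacent pair, so only one ordering works:
Cedar → Hazel → Larch → Dogwood → Juniper → Alder → Elm → Beech → Ginkgo.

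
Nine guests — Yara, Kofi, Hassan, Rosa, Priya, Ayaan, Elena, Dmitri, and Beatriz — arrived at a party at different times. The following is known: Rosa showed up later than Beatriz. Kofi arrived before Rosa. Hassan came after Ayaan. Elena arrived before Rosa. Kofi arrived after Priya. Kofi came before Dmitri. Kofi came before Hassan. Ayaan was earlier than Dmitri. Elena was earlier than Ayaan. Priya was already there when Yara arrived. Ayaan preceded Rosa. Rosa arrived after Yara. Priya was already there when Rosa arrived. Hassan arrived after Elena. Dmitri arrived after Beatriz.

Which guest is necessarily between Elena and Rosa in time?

Tracing the constraints gives Elena → Ayaan → Rosa, so Ayaan sits after Elena and before Rosa.
No other guest is forced both after Elena and before Rosa.

Ayaan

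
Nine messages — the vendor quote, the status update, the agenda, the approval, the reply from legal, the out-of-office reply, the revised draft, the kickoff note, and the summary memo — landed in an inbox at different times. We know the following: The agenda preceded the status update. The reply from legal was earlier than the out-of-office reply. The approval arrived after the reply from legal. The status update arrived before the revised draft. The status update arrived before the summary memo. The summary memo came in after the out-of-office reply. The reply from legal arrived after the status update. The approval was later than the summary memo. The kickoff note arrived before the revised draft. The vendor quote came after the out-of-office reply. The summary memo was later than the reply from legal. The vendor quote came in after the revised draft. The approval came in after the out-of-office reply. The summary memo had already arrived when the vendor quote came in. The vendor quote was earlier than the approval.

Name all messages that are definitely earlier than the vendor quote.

Directly stated before the vendor quote: the out-of-office reply, the revised draft, and the summary memo.
The agenda reaches the vendor quote via the agenda → the status update → the summary memo → the vendor quote.
The kickoff note reaches the vendor quote via the kickoff note → the revised draft → the vendor quote.
The reply from legal reaches the vendor quote via the reply from legal → the summary memo → the vendor quote.
Likewise the status update reaches the vendor quote by chaining the stated constraints.
No chain forces the approval ahead of the vendor quote.

the agenda, the kickoff note, the out-of-office reply, the reply from legal, the revised draft, the status update, the summary memo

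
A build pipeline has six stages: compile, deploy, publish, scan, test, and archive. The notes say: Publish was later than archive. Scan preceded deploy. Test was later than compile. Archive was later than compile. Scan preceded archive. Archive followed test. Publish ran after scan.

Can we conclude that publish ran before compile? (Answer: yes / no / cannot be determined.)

Tracing the constraints gives compile → archive → publish, so compile must come before publish.
That means publish cannot be before compile.

no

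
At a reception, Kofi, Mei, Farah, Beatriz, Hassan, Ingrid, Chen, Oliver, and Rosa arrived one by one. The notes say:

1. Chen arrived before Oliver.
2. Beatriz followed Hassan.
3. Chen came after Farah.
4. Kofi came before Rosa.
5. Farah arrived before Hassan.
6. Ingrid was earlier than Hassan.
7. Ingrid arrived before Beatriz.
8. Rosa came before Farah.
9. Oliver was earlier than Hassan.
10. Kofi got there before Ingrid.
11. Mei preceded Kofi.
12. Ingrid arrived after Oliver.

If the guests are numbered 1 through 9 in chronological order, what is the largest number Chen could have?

Chen must come before Beatriz, Hassan, Ingrid, and Oliver — 4 guests forced after them.
Everything else can be placed before Chen in some valid order, so Chen can sit as late as position 9 − 4 = 5.

5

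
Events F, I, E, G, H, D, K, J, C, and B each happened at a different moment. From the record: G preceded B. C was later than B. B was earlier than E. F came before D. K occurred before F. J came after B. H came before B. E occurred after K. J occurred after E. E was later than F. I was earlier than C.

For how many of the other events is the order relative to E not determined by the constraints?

3

Forced before E: B, F, G, H, and K; forced after E: J.
That leaves C, D, and I with no forced order relative to E — 3.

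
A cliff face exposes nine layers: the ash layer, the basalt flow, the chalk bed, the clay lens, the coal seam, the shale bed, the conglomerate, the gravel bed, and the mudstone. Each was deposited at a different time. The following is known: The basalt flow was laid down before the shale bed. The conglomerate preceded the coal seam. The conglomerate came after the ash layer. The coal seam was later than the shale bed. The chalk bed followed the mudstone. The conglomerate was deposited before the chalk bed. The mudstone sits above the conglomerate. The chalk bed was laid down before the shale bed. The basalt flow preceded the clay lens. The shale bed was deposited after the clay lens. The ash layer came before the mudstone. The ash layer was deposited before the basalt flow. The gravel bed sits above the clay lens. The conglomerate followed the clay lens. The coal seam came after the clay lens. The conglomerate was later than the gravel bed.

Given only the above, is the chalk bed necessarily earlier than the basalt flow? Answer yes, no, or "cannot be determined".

no

Tracing the constraints gives the basalt flow → the clay lens → the conglomerate → the chalk bed, so the basalt flow must come before the chalk bed.
That means the chalk bed cannot be before the basalt flow.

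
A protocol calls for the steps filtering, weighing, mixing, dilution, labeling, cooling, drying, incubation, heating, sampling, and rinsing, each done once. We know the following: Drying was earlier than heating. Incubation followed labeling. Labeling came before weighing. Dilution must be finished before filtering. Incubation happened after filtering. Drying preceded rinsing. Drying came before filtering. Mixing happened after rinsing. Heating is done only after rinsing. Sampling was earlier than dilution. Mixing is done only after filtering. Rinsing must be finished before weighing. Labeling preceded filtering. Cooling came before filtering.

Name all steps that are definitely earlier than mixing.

cooling, dilution, drying, filtering, labeling, rinsing, sampling

Directly stated before mixing: filtering and rinsing.
Cooling reaches mixing via cooling → filtering → mixing.
Dilution reaches mixing via dilution → filtering → mixing.
Drying reaches mixing via drying → rinsing → mixing.
Likewise labeling and sampling each reach mixing by chaining the stated constraints.
No chain forces incubation (or any of the others) ahead of mixing.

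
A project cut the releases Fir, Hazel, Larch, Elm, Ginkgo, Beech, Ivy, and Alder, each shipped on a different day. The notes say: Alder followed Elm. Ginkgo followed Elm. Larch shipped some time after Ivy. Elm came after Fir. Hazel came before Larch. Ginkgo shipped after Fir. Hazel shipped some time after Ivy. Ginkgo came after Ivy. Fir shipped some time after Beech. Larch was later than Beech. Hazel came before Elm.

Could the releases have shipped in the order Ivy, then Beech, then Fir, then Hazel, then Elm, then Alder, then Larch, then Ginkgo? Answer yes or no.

Check each stated constraint against the proposed order — e.g. Ivy is ahead of Larch; Ivy is ahead of Ginkgo. Every pair is in the required order; nothing is violated.

yes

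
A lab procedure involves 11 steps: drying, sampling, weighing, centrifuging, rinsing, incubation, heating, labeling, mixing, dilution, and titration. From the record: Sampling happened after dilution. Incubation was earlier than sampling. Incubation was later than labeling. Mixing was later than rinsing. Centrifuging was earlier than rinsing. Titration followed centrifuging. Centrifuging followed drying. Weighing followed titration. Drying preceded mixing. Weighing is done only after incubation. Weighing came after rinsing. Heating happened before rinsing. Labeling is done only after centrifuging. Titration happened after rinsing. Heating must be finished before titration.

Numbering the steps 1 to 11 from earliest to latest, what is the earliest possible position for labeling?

Centrifuging and drying must both come before labeling — 2 forced predecessors.
Nothing else is forced ahead of labeling, so its earliest slot is position 2 + 1 = 3.

3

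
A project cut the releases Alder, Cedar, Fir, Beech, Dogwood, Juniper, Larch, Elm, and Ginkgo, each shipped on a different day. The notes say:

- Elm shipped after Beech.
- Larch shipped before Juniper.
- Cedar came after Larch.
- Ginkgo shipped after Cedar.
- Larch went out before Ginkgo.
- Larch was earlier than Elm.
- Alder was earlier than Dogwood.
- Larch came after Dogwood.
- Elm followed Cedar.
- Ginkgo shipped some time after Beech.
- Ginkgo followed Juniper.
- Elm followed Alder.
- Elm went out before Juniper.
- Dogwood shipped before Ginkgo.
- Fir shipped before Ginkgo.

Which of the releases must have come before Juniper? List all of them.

Alder, Beech, Cedar, Dogwood, Elm, Larch

Directly stated before Juniper: Elm and Larch.
Alder reaches Juniper via Alder → Elm → Juniper.
Beech reaches Juniper via Beech → Elm → Juniper.
Cedar reaches Juniper via Cedar → Elm → Juniper.
Likewise Dogwood reaches Juniper by chaining the stated constraints.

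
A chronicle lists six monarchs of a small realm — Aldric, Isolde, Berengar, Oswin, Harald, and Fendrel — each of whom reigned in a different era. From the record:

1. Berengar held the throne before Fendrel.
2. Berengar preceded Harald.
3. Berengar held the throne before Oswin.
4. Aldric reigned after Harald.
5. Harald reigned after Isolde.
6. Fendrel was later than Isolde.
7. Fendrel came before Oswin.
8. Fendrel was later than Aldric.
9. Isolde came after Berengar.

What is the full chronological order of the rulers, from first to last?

The constraints fix every adjacent pair, so only one ordering works:
Berengar → Isolde → Harald → Aldric → Fendrel → Oswin.

Berengar, Isolde, Harald, Aldric, Fendrel, Oswin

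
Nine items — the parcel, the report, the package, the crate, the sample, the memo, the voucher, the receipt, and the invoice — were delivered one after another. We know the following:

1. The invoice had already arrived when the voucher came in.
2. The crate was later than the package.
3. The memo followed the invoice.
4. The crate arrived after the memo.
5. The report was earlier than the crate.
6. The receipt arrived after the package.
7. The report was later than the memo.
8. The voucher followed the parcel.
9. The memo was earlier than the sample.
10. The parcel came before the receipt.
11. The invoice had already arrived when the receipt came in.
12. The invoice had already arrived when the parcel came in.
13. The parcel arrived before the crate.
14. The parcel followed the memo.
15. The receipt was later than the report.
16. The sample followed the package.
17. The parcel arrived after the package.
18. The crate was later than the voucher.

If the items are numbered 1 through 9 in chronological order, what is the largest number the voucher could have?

The voucher must come before the crate — 1 item forced after it.
Everything else can be placed before the voucher in some valid order, so the voucher can sit as late as position 9 − 1 = 8.

8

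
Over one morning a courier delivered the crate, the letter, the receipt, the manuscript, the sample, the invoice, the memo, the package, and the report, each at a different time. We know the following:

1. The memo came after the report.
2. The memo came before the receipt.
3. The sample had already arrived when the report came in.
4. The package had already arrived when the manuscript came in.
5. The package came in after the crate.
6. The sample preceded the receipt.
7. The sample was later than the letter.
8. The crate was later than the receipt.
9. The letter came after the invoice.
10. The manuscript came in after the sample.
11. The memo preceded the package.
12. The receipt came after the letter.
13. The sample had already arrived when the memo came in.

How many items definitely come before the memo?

4

Directly stated before the memo: the report and the sample.
The invoice reaches the memo via the invoice → the letter → the sample → the memo.
The letter reaches the memo via the letter → the sample → the memo.
No chain forces the package (or any of the others) ahead of the memo.
That's the invoice, the letter, the report, and the sample — 4 in all.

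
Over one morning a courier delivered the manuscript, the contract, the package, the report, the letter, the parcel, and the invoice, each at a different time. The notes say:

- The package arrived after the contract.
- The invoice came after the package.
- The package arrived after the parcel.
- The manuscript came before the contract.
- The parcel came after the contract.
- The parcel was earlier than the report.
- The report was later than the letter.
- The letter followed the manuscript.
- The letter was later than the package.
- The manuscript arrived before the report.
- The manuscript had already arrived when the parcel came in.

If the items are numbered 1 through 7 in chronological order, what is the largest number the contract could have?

The contract must come before the invoice, the letter, the package, the parcel, and the report — 5 items forced after it.
Everything else can be placed before the contract in some valid order, so the contract can sit as late as position 7 − 5 = 2.

2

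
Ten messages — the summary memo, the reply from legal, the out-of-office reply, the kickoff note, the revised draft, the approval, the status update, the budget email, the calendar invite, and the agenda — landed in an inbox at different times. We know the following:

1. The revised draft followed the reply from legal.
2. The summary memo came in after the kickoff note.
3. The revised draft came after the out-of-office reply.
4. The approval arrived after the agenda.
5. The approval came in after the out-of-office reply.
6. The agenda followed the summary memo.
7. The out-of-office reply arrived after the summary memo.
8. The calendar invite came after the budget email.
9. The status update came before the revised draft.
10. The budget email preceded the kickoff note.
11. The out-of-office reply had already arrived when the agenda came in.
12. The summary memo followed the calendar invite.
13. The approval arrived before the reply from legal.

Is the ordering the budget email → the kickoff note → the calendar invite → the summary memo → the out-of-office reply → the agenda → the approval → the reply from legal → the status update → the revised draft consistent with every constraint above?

yes

Check each stated constraint against the proposed order — e.g. the summary memo is ahead of the agenda; the out-of-office reply is ahead of the revised draft. Every pair is in the required order; nothing is violated.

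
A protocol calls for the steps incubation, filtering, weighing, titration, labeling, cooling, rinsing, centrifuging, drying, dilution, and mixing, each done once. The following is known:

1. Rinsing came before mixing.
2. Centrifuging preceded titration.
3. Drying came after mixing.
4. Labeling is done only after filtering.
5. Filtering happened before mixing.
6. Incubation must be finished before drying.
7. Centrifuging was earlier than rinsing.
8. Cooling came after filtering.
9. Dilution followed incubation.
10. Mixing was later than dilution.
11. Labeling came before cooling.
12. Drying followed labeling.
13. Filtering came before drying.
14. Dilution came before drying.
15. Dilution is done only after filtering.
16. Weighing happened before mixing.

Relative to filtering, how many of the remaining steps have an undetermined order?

Forced after filtering: cooling, dilution, drying, labeling, and mixing.
That leaves centrifuging, incubation, rinsing, titration, and weighing with no forced order relative to filtering — 5.

5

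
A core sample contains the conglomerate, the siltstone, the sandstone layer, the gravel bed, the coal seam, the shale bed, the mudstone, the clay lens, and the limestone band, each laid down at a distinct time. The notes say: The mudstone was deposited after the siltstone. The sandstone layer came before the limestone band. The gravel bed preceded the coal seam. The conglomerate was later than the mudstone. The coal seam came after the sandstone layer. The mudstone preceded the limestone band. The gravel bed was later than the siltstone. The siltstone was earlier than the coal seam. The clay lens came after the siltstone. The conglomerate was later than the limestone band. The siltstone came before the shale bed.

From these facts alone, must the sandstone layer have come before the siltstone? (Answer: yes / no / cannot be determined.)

No chain of stated constraints runs from the sandstone layer to the siltstone, and none runs from the siltstone to the sandstone layer either.
So the relative order of the sandstone layer and the siltstone is not fixed by the given facts.

cannot be determined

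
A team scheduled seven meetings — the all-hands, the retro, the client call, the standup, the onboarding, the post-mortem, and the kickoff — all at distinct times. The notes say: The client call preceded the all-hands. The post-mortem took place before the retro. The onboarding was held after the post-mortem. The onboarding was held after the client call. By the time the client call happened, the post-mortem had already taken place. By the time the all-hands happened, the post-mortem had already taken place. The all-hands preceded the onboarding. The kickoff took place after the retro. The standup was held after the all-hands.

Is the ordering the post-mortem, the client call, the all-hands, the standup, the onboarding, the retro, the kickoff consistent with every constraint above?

yes

Check each stated constraint against the proposed order — e.g. the post-mortem is ahead of the onboarding; the post-mortem is ahead of the retro. Every pair is in the required order; nothing is violated.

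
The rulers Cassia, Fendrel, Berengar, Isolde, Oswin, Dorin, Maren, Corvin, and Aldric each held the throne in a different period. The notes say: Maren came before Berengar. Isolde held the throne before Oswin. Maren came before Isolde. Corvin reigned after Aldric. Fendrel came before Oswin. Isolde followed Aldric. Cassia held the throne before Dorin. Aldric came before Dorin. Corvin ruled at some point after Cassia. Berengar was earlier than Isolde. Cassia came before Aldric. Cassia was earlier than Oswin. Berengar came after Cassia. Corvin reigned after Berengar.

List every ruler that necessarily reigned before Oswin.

Aldric, Berengar, Cassia, Fendrel, Isolde, Maren

Directly stated before Oswin: Cassia, Fendrel, and Isolde.
Aldric reaches Oswin via Aldric → Isolde → Oswin.
Berengar reaches Oswin via Berengar → Isolde → Oswin.
Maren reaches Oswin via Maren → Isolde → Oswin.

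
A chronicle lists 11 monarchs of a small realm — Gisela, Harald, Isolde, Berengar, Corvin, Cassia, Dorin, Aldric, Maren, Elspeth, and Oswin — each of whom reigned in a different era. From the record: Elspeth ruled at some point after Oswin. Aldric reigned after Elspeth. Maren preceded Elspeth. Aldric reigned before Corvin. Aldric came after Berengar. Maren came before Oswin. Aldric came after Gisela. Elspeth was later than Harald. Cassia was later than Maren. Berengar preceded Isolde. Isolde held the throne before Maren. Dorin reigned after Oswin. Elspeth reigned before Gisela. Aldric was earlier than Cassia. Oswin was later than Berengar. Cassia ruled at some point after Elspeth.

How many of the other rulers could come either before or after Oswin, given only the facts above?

Forced before Oswin: Berengar, Isolde, and Maren; forced after Oswin: Aldric, Cassia, Corvin, Dorin, Elspeth, and Gisela.
That leaves Harald with no forced order relative to Oswin — 1.

1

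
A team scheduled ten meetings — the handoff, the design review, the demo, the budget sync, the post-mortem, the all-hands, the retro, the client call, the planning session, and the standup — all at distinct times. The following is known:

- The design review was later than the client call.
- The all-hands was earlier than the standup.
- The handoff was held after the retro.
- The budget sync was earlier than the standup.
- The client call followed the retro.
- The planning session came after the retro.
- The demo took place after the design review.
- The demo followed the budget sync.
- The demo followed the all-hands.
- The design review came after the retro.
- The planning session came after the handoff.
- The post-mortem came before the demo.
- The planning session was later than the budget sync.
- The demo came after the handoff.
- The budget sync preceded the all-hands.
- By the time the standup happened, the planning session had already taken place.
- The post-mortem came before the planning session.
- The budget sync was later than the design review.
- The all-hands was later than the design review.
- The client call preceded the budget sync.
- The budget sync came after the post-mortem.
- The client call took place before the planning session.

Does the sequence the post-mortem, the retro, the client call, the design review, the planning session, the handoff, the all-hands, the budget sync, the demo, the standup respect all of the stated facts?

The constraints require the budget sync before the planning session, but in the proposed sequence the planning session appears ahead of the budget sync. That one violation is enough.

no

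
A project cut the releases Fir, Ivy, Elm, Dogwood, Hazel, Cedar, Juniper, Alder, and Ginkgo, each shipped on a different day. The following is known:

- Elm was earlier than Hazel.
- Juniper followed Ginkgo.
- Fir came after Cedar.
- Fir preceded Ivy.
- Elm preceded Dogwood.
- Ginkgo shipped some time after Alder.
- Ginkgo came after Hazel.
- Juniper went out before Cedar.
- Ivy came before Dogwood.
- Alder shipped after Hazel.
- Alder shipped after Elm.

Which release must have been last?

Every other release has a chain of constraints placing it before Dogwood, so Dogwood is last.

Dogwood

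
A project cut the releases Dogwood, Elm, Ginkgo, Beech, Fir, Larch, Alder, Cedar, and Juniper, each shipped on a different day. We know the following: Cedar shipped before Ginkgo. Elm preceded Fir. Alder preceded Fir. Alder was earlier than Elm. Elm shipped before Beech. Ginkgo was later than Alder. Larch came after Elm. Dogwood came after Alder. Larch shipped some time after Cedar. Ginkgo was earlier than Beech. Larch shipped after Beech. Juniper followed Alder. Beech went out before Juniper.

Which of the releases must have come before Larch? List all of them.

Alder, Beech, Cedar, Elm, Ginkgo

Directly stated before Larch: Beech, Cedar, and Elm.
Alder reaches Larch via Alder → Elm → Larch.
Ginkgo reaches Larch via Ginkgo → Beech → Larch.
No chain forces Fir (or any of the others) ahead of Larch.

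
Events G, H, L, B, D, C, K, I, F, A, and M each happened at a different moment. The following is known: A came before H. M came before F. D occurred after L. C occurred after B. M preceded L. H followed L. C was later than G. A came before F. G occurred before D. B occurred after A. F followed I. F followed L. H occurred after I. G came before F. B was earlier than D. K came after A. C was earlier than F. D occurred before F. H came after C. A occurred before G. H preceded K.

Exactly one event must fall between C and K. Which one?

H

Tracing the constraints gives C → H → K, so H sits after C and before K.
No other event is forced both after C and before K.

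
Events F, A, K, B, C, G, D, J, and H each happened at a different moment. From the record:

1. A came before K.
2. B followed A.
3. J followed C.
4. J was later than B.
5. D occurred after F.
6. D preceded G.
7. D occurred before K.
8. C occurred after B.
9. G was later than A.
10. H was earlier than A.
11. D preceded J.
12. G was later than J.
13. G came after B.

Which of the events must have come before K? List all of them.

A, D, F, H

Directly stated before K: A and D.
F reaches K via F → D → K.
H reaches K via H → A → K.
No chain forces C (or any of the others) ahead of K.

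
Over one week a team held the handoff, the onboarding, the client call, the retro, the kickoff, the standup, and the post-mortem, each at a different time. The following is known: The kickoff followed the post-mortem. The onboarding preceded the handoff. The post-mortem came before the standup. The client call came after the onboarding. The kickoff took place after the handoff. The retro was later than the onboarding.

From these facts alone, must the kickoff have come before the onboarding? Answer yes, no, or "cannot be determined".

Tracing the constraints gives the onboarding → the handoff → the kickoff, so the onboarding must come before the kickoff.
That means the kickoff cannot be before the onboarding.

no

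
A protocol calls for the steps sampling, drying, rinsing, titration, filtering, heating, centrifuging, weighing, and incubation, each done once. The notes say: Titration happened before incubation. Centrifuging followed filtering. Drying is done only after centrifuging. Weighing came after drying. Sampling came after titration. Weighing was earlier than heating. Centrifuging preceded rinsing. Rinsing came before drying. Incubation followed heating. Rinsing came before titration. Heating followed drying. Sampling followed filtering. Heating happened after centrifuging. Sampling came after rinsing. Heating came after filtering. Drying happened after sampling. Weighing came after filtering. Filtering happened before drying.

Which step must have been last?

incubation

Every other step has a chain of constraints placing it before incubation, so incubation is last.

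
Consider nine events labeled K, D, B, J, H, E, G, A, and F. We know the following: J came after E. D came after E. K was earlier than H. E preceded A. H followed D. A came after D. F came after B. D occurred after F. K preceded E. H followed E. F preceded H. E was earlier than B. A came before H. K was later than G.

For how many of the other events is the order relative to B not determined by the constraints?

Forced before B: E, G, and K; forced after B: A, D, F, and H.
That leaves J with no forced order relative to B — 1.

1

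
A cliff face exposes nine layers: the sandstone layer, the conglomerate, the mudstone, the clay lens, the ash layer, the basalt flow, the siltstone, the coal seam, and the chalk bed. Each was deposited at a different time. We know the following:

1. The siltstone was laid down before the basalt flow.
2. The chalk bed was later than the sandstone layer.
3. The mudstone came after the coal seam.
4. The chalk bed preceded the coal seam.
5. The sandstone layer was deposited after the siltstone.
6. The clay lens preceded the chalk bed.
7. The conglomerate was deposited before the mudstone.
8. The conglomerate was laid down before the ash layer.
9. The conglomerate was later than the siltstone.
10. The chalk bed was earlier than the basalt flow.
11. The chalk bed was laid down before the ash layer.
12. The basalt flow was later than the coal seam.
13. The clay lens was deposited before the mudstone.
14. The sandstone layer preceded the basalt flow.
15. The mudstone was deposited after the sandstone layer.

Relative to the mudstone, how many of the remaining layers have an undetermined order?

2

Forced before the mudstone: the chalk bed, the clay lens, the coal seam, the conglomerate, the sandstone layer, and the siltstone.
That leaves the ash layer and the basalt flow with no forced order relative to the mudstone — 2.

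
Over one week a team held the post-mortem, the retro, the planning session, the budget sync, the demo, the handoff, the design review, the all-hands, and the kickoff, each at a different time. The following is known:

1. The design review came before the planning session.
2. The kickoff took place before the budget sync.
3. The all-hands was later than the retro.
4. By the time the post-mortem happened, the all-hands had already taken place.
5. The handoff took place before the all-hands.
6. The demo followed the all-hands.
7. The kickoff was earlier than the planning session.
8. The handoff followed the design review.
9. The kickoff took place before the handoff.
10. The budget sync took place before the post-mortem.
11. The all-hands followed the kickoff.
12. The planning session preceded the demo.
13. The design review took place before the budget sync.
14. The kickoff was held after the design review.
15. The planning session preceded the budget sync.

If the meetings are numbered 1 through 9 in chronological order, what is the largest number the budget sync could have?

8

The budget sync must come before the post-mortem — 1 meeting forced after it.
Everything else can be placed before the budget sync in some valid order, so the budget sync can sit as late as position 9 − 1 = 8.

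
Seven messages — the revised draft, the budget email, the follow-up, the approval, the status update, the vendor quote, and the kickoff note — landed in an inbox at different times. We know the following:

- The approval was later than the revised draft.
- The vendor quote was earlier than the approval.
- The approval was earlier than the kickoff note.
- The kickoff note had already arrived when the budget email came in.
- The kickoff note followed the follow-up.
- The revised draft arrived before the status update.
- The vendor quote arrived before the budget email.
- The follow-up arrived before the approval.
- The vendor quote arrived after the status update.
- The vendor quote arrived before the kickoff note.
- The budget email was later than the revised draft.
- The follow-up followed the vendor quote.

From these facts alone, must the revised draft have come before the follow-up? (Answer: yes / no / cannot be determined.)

yes

Chain the constraints: the revised draft → the status update → the vendor quote → the follow-up. Each link is directly stated, so the revised draft comes before the follow-up.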